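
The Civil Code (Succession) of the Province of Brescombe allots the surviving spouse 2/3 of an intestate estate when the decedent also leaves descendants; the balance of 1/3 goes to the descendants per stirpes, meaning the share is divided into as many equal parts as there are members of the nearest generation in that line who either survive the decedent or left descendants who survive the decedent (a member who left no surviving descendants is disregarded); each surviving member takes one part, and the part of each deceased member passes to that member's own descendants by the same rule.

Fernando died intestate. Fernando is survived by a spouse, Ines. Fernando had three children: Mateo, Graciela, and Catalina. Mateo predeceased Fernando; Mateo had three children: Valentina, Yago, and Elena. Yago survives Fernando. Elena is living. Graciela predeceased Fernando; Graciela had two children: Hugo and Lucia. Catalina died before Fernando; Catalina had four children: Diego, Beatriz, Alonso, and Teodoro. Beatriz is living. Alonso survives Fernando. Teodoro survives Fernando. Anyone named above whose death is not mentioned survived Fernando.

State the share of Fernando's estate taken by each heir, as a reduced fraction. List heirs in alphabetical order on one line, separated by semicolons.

Ines, as surviving spouse, takes 2/3.
The remaining 1/3 passes to Fernando's descendants per stirpes.
The 1/3 is divided into 3 equal shares of 1/9 among Mateo, Graciela, Catalina.
Mateo predeceased; the 1/9 allotted to Mateo's branch passes to Mateo's issue by representation.
The 1/9 is divided into 3 equal shares of 1/27 among Valentina, Yago, Elena.
Valentina is living and takes 1/27.
Yago is living and takes 1/27.
Elena is living and takes 1/27.
Graciela predeceased; the 1/9 allotted to Graciela's branch passes to Graciela's issue by representation.
The 1/9 is divided into 2 equal shares of 1/18 among Hugo, Lucia.
Hugo is living and takes 1/18.
Lucia is living and takes 1/18.
Catalina predeceased; the 1/9 allotted to Catalina's branch passes to Catalina's issue by representation.
The 1/9 is divided into 4 equal shares of 1/36 among Diego, Beatriz, Alonso, Teodoro.
Diego is living and takes 1/36.
Beatriz is living and takes 1/36.
Alonso is living and takes 1/36.
Teodoro is living and takes 1/36.

Alonso 1/36; Beatriz 1/36; Diego 1/36; Elena 1/27; Hugo 1/18; Ines 2/3; Lucia 1/18; Teodoro 1/36; Valentina 1/27; Yago 1/27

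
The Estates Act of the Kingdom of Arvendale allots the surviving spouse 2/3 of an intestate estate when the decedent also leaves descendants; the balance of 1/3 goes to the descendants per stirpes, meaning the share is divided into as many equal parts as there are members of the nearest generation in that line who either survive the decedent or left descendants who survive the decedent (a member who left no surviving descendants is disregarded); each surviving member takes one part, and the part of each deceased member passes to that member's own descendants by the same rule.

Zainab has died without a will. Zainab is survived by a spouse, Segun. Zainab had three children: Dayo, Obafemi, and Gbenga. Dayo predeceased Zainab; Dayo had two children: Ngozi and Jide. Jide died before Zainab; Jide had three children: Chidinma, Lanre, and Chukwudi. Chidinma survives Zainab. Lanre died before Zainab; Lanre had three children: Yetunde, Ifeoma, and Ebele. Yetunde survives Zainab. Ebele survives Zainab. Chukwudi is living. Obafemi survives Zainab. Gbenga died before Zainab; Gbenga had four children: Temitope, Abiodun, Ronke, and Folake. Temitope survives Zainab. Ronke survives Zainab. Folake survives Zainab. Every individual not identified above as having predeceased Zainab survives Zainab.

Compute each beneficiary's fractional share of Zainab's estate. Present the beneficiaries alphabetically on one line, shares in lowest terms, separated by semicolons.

Segun, as surviving spouse, takes 2/3.
The remaining 1/3 passes to Zainab's descendants per stirpes.
The 1/3 is divided into 3 equal shares of 1/9 among Dayo, Obafemi, Gbenga.
Dayo predeceased; the 1/9 allotted to Dayo's branch passes to Dayo's issue by representation.
The 1/9 is divided into 2 equal shares of 1/18 among Ngozi, Jide.
Ngozi is living and takes 1/18.
Jide predeceased; the 1/18 allotted to Jide's branch passes to Jide's issue by representation.
The 1/18 is divided into 3 equal shares of 1/54 among Chidinma, Lanre, Chukwudi.
Chidinma is living and takes 1/54.
Lanre predeceased; the 1/54 allotted to Lanre's branch passes to Lanre's issue by representation.
The 1/54 is divided into 3 equal shares of 1/162 among Yetunde, Ifeoma, Ebele.
Yetunde is living and takes 1/162.
Ifeoma is living and takes 1/162.
Ebele is living and takes 1/162.
Chukwudi is living and takes 1/54.
Obafemi is living and takes 1/9.
Gbenga predeceased; the 1/9 allotted to Gbenga's branch passes to Gbenga's issue by representation.
The 1/9 is divided into 4 equal shares of 1/36 among Temitope, Abiodun, Ronke, Folake.
Temitope is living and takes 1/36.
Abiodun is living and takes 1/36.
Ronke is living and takes 1/36.
Folake is living and takes 1/36.

Abiodun 1/36; Chidinma 1/54; Chukwudi 1/54; Ebele 1/162; Folake 1/36; Ifeoma 1/162; Ngozi 1/18; Obafemi 1/9; Ronke 1/36; Segun 2/3; Temitope 1/36; Yetunde 1/162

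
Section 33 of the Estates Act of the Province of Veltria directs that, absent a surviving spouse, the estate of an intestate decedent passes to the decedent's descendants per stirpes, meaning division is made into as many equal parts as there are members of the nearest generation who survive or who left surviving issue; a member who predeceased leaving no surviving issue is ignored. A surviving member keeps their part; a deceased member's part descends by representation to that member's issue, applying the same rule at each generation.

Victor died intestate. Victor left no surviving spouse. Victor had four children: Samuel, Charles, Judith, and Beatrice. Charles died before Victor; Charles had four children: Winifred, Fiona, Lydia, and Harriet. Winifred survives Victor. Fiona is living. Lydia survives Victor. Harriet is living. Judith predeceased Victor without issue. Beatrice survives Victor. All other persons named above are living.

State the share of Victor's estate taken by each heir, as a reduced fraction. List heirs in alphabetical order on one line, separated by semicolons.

There is no surviving spouse, so the entire estate passes to Victor's descendants per stirpes.
Judith left no surviving issue, so that branch lapses and is disregarded.
The estate is divided into 3 equal shares of 1/3 among Samuel, Charles, Beatrice.
Samuel is living and takes 1/3.
Charles predeceased; the 1/3 allotted to Charles's branch passes to Charles's issue by representation.
The 1/3 is divided into 4 equal shares of 1/12 among Winifred, Fiona, Lydia, Harriet.
Winifred is living and takes 1/12.
Fiona is living and takes 1/12.
Lydia is living and takes 1/12.
Harriet is living and takes 1/12.
Beatrice is living and takes 1/3.

Beatrice 1/3; Fiona 1/12; Harriet 1/12; Lydia 1/12; Samuel 1/3; Winifred 1/12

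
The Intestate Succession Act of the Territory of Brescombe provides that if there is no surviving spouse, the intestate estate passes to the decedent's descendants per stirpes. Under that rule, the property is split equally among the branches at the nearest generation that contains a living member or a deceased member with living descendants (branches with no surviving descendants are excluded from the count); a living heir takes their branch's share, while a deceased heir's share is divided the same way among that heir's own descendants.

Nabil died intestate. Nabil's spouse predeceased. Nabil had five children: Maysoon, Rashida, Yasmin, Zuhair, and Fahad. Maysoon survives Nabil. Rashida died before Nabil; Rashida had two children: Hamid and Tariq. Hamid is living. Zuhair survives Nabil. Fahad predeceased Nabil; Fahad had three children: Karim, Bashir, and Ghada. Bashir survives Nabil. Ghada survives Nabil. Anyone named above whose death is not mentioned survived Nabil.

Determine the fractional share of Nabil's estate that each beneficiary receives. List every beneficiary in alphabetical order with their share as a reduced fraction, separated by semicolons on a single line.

Bashir 1/15; Ghada 1/15; Hamid 1/10; Karim 1/15; Maysoon 1/5; Tariq 1/10; Yasmin 1/5; Zuhair 1/5

There is no surviving spouse, so the entire estate passes to Nabil's descendants per stirpes.
The estate is divided into 5 equal shares of 1/5 among Maysoon, Rashida, Yasmin, Zuhair, Fahad.
Maysoon is living and takes 1/5.
Rashida predeceased; the 1/5 allotted to Rashida's branch passes to Rashida's issue by representation.
The 1/5 is divided into 2 equal shares of 1/10 among Hamid, Tariq.
Hamid is living and takes 1/10.
Tariq is living and takes 1/10.
Yasmin is living and takes 1/5.
Zuhair is living and takes 1/5.
Fahad predeceased; the 1/5 allotted to Fahad's branch passes to Fahad's issue by representation.
The 1/5 is divided into 3 equal shares of 1/15 among Karim, Bashir, Ghada.
Karim is living and takes 1/15.
Bashir is living and takes 1/15.
Ghada is living and takes 1/15.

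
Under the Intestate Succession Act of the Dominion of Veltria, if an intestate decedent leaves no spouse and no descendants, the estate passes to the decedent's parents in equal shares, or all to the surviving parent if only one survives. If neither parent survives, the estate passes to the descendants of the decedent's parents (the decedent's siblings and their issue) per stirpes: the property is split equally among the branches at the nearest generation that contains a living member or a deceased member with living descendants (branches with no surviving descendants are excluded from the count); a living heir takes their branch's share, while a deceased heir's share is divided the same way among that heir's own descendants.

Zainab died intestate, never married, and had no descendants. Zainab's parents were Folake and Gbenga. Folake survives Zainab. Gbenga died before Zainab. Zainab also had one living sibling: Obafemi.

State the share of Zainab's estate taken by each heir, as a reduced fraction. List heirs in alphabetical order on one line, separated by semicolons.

Folake 1

Only one parent, Folake, survives, so Folake takes the entire estate. The siblings take nothing because a surviving parent has priority.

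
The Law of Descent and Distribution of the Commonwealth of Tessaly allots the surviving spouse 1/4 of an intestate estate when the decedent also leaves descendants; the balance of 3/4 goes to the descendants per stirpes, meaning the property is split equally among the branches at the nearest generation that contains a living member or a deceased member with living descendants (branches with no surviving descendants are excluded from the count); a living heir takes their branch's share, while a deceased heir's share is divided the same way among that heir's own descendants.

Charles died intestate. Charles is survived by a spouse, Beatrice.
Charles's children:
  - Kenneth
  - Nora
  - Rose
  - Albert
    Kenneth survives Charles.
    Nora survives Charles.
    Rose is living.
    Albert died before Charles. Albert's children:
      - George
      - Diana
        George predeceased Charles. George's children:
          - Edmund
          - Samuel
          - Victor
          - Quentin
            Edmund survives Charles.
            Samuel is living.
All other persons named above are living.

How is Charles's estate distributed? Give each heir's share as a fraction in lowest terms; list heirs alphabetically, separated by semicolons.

Beatrice, as surviving spouse, takes 1/4.
The remaining 3/4 passes to Charles's descendants per stirpes.
The 3/4 is divided into 4 equal shares of 3/16 among Kenneth, Nora, Rose, Albert.
Kenneth is living and takes 3/16.
Nora is living and takes 3/16.
Rose is living and takes 3/16.
Albert predeceased; the 3/16 allotted to Albert's branch passes to Albert's issue by representation.
The 3/16 is divided into 2 equal shares of 3/32 among George, Diana.
George predeceased; the 3/32 allotted to George's branch passes to George's issue by representation.
The 3/32 is divided into 4 equal shares of 3/128 among Edmund, Samuel, Victor, Quentin.
Edmund is living and takes 3/128.
Samuel is living and takes 3/128.
Victor is living and takes 3/128.
Quentin is living and takes 3/128.
Diana is living and takes 3/32.

Beatrice 1/4; Diana 3/32; Edmund 3/128; Kenneth 3/16; Nora 3/16; Quentin 3/128; Rose 3/16; Samuel 3/128; Victor 3/128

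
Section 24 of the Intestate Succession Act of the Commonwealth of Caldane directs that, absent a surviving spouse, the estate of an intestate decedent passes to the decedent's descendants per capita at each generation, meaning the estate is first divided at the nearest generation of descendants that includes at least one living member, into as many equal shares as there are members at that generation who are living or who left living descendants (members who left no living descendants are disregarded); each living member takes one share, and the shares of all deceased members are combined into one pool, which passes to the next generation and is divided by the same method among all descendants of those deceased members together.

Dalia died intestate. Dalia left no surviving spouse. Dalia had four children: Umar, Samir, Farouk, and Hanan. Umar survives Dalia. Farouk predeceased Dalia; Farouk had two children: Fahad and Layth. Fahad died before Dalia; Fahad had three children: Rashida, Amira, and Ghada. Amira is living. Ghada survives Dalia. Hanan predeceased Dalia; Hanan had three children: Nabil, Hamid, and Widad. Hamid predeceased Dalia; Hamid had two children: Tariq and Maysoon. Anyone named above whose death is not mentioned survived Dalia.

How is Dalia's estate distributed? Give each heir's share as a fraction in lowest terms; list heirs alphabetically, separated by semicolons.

There is no surviving spouse, so the entire estate passes to Dalia's descendants per capita at each generation.
At generation 1 (Umar, Samir, Farouk, Hanan) there are 4 shares of (1)/4 = 1/4 each.
Living: Umar and Samir — each takes 1/4.
Deceased: Farouk and Hanan. Their combined 1/2 is pooled and carried to generation 2.
At generation 2 (Fahad, Layth, Nabil, Hamid, Widad) there are 5 shares of (1/2)/5 = 1/10 each.
Living: Layth, Nabil, and Widad — each takes 1/10.
Deceased: Fahad and Hamid. Their combined 1/5 is pooled and carried to generation 3.
At generation 3 (Rashida, Amira, Ghada, Tariq, Maysoon) there are 5 shares of (1/5)/5 = 1/25 each.
Living: Rashida, Amira, Ghada, Tariq, and Maysoon — each takes 1/25.

Amira 1/25; Ghada 1/25; Layth 1/10; Maysoon 1/25; Nabil 1/10; Rashida 1/25; Samir 1/4; Tariq 1/25; Umar 1/4; Widad 1/10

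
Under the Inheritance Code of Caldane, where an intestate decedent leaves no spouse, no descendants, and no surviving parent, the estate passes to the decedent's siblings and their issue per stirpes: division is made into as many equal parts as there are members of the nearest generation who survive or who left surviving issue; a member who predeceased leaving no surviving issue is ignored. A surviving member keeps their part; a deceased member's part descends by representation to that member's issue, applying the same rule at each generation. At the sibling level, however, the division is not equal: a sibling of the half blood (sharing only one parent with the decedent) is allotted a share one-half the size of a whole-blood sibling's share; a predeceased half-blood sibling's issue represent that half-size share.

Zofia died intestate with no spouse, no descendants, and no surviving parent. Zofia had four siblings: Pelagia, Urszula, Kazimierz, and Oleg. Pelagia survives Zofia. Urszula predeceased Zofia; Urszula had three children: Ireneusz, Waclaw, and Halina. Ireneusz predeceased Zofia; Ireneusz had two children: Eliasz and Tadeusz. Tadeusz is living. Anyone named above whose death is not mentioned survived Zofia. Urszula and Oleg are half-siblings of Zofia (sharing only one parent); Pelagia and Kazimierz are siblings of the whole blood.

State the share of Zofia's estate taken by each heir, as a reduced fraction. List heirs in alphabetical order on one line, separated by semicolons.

No spouse, descendants, or parent survives, so the estate passes to Zofia's siblings per stirpes.
Half-blood siblings count for one-half the weight of whole-blood siblings at the initial division.
Dividing 1 in proportion to weights (total weight 3): Pelagia (weight 1) → 1/3; Urszula (weight 1/2) → 1/6; Kazimierz (weight 1) → 1/3; Oleg (weight 1/2) → 1/6.
Pelagia is living and takes 1/3.
Urszula predeceased; the 1/6 allotted to Urszula's branch passes to Urszula's issue by representation.
The 1/6 is divided into 3 equal shares of 1/18 among Ireneusz, Waclaw, Halina.
Ireneusz predeceased; the 1/18 allotted to Ireneusz's branch passes to Ireneusz's issue by representation.
The 1/18 is divided into 2 equal shares of 1/36 among Eliasz, Tadeusz.
Eliasz is living and takes 1/36.
Tadeusz is living and takes 1/36.
Waclaw is living and takes 1/18.
Halina is living and takes 1/18.
Kazimierz is living and takes 1/3.
Oleg is living and takes 1/6.

Eliasz 1/36; Halina 1/18; Kazimierz 1/3; Oleg 1/6; Pelagia 1/3; Tadeusz 1/36; Waclaw 1/18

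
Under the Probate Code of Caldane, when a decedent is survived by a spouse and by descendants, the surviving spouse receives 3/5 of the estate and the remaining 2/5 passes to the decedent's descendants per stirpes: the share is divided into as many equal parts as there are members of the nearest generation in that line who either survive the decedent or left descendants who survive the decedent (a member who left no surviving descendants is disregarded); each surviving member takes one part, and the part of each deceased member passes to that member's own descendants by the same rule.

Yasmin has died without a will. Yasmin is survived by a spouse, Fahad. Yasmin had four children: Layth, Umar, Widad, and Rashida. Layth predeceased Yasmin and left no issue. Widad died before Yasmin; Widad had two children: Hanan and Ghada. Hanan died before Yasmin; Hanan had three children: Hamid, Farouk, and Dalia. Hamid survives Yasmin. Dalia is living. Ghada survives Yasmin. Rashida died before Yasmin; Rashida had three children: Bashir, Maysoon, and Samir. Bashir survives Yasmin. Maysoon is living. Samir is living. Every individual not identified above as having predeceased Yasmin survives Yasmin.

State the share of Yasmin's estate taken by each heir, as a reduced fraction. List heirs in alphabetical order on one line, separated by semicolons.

Bashir 2/45; Dalia 1/45; Fahad 3/5; Farouk 1/45; Ghada 1/15; Hamid 1/45; Maysoon 2/45; Samir 2/45; Umar 2/15

Fahad, as surviving spouse, takes 3/5.
The remaining 2/5 passes to Yasmin's descendants per stirpes.
Layth left no surviving issue, so that branch lapses and is disregarded.
The 2/5 is divided into 3 equal shares of 2/15 among Umar, Widad, Rashida.
Umar is living and takes 2/15.
Widad predeceased; the 2/15 allotted to Widad's branch passes to Widad's issue by representation.
The 2/15 is divided into 2 equal shares of 1/15 among Hanan, Ghada.
Hanan predeceased; the 1/15 allotted to Hanan's branch passes to Hanan's issue by representation.
The 1/15 is divided into 3 equal shares of 1/45 among Hamid, Farouk, Dalia.
Hamid is living and takes 1/45.
Farouk is living and takes 1/45.
Dalia is living and takes 1/45.
Ghada is living and takes 1/15.
Rashida predeceased; the 2/15 allotted to Rashida's branch passes to Rashida's issue by representation.
The 2/15 is divided into 3 equal shares of 2/45 among Bashir, Maysoon, Samir.
Bashir is living and takes 2/45.
Maysoon is living and takes 2/45.
Samir is living and takes 2/45.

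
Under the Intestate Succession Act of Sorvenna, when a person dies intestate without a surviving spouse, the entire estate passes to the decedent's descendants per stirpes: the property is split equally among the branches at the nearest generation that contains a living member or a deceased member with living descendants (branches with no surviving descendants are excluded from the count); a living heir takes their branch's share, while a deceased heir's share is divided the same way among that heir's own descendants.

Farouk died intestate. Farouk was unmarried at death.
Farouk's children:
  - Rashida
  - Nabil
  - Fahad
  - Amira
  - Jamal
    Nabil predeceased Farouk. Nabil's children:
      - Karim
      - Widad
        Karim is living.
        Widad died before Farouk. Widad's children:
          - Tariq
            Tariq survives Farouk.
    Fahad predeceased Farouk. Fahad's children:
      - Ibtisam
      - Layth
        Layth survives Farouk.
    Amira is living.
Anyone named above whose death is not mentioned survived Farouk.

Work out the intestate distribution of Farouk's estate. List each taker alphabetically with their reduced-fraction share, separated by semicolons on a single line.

Amira 1/5; Ibtisam 1/10; Jamal 1/5; Karim 1/10; Layth 1/10; Rashida 1/5; Tariq 1/10

There is no surviving spouse, so the entire estate passes to Farouk's descendants per stirpes.
The estate is divided into 5 equal shares of 1/5 among Rashida, Nabil, Fahad, Amira, Jamal.
Rashida is living and takes 1/5.
Nabil predeceased; the 1/5 allotted to Nabil's branch passes to Nabil's issue by representation.
The 1/5 is divided into 2 equal shares of 1/10 among Karim, Widad.
Karim is living and takes 1/10.
Widad predeceased; the 1/10 allotted to Widad's branch passes to Widad's issue by representation.
Tariq is the sole taker at this level and receives the full 1/10.
Fahad predeceased; the 1/5 allotted to Fahad's branch passes to Fahad's issue by representation.
The 1/5 is divided into 2 equal shares of 1/10 among Ibtisam, Layth.
Ibtisam is living and takes 1/10.
Layth is living and takes 1/10.
Amira is living and takes 1/5.
Jamal is living and takes 1/5.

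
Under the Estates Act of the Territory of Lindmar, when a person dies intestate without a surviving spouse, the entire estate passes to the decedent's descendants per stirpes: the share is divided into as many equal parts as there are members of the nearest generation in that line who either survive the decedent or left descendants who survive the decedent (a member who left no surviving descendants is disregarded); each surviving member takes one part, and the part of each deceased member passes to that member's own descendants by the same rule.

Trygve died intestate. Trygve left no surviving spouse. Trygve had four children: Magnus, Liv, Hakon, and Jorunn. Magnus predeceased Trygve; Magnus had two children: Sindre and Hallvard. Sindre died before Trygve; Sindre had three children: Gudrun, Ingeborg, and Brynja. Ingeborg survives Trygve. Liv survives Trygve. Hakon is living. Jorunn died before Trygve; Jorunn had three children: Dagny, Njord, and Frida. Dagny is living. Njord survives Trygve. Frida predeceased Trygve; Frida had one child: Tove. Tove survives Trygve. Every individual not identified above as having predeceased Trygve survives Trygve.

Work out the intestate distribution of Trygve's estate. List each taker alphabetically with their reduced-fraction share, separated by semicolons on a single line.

Brynja 1/24; Dagny 1/12; Gudrun 1/24; Hakon 1/4; Hallvard 1/8; Ingeborg 1/24; Liv 1/4; Njord 1/12; Tove 1/12

There is no surviving spouse, so the entire estate passes to Trygve's descendants per stirpes.
The estate is divided into 4 equal shares of 1/4 among Magnus, Liv, Hakon, Jorunn.
Magnus predeceased; the 1/4 allotted to Magnus's branch passes to Magnus's issue by representation.
The 1/4 is divided into 2 equal shares of 1/8 among Sindre, Hallvard.
Sindre predeceased; the 1/8 allotted to Sindre's branch passes to Sindre's issue by representation.
The 1/8 is divided into 3 equal shares of 1/24 among Gudrun, Ingeborg, Brynja.
Gudrun is living and takes 1/24.
Ingeborg is living and takes 1/24.
Brynja is living and takes 1/24.
Hallvard is living and takes 1/8.
Liv is living and takes 1/4.
Hakon is living and takes 1/4.
Jorunn predeceased; the 1/4 allotted to Jorunn's branch passes to Jorunn's issue by representation.
The 1/4 is divided into 3 equal shares of 1/12 among Dagny, Njord, Frida.
Dagny is living and takes 1/12.
Njord is living and takes 1/12.
Frida predeceased; the 1/12 allotted to Frida's branch passes to Frida's issue by representation.
Tove is the sole taker at this level and receives the full 1/12.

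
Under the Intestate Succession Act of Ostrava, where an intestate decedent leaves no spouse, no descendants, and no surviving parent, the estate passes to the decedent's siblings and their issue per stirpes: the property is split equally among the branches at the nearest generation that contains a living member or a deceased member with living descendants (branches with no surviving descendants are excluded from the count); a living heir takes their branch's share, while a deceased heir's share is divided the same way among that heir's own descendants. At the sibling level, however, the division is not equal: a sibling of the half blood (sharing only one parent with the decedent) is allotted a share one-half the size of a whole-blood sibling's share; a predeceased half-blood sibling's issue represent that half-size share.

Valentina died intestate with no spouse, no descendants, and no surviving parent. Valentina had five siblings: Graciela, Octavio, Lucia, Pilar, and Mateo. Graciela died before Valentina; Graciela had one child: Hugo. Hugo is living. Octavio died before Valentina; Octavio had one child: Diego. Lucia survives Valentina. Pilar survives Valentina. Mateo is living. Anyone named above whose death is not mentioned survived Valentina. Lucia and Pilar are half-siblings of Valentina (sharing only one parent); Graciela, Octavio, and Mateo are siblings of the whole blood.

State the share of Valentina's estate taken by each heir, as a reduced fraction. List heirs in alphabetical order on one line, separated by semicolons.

Diego 1/4; Hugo 1/4; Lucia 1/8; Mateo 1/4; Pilar 1/8

No spouse, descendants, or parent survives, so the estate passes to Valentina's siblings per stirpes.
Half-blood siblings count for one-half the weight of whole-blood siblings at the initial division.
Dividing 1 in proportion to weights (total weight 4): Graciela (weight 1) → 1/4; Octavio (weight 1) → 1/4; Lucia (weight 1/2) → 1/8; Pilar (weight 1/2) → 1/8; Mateo (weight 1) → 1/4.
Graciela predeceased; the 1/4 allotted to Graciela's branch passes to Graciela's issue by representation.
Hugo is the sole taker at this level and receives the full 1/4.
Octavio predeceased; the 1/4 allotted to Octavio's branch passes to Octavio's issue by representation.
Diego is the sole taker at this level and receives the full 1/4.
Lucia is living and takes 1/8.
Pilar is living and takes 1/8.
Mateo is living and takes 1/4.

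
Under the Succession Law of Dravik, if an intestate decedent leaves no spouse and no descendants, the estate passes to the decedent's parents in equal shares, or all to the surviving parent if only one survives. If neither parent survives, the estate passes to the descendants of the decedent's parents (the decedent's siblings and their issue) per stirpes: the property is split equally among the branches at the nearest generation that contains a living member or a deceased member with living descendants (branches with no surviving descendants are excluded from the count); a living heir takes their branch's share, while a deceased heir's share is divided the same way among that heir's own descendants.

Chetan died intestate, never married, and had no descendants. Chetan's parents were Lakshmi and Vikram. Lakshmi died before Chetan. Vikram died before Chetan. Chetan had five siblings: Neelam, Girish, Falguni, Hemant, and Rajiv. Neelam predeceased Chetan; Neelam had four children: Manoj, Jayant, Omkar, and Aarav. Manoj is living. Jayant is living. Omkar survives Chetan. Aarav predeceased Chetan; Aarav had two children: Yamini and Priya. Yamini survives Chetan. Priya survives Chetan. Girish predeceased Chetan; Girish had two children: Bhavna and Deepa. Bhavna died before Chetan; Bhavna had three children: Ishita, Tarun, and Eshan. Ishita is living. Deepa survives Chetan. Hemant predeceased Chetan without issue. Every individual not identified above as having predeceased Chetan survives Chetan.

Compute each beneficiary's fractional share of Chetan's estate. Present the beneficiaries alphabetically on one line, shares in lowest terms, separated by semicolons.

Deepa 1/8; Eshan 1/24; Falguni 1/4; Ishita 1/24; Jayant 1/16; Manoj 1/16; Omkar 1/16; Priya 1/32; Rajiv 1/4; Tarun 1/24; Yamini 1/32

Neither parent survives and there are no descendants, so the estate passes to Chetan's siblings and their issue per stirpes.
Hemant left no surviving issue, so that branch lapses and is disregarded.
The estate is divided into 4 equal shares of 1/4 among Neelam, Girish, Falguni, Rajiv.
Neelam predeceased; the 1/4 allotted to Neelam's branch passes to Neelam's issue by representation.
The 1/4 is divided into 4 equal shares of 1/16 among Manoj, Jayant, Omkar, Aarav.
Manoj is living and takes 1/16.
Jayant is living and takes 1/16.
Omkar is living and takes 1/16.
Aarav predeceased; the 1/16 allotted to Aarav's branch passes to Aarav's issue by representation.
The 1/16 is divided into 2 equal shares of 1/32 among Yamini, Priya.
Yamini is living and takes 1/32.
Priya is living and takes 1/32.
Girish predeceased; the 1/4 allotted to Girish's branch passes to Girish's issue by representation.
The 1/4 is divided into 2 equal shares of 1/8 among Bhavna, Deepa.
Bhavna predeceased; the 1/8 allotted to Bhavna's branch passes to Bhavna's issue by representation.
The 1/8 is divided into 3 equal shares of 1/24 among Ishita, Tarun, Eshan.
Ishita is living and takes 1/24.
Tarun is living and takes 1/24.
Eshan is living and takes 1/24.
Deepa is living and takes 1/8.
Falguni is living and takes 1/4.
Rajiv is living and takes 1/4.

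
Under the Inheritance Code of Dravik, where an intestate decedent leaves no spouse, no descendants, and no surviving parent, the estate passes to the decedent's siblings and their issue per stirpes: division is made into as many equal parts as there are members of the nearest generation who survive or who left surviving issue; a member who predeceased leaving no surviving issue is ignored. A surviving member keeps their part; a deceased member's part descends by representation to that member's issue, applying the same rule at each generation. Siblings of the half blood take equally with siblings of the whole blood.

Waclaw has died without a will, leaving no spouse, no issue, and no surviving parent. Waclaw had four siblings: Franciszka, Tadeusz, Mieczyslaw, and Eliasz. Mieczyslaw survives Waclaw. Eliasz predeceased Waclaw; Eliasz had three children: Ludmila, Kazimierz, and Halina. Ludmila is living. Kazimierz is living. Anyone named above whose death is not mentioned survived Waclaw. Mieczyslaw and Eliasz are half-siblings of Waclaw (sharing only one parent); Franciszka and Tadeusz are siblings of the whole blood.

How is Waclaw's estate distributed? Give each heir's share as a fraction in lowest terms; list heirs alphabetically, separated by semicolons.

No spouse, descendants, or parent survives, so the estate passes to Waclaw's siblings per stirpes.
Half-blood and whole-blood siblings take equally under the stated rule.
The estate is divided into 4 equal shares of 1/4 among Franciszka, Tadeusz, Mieczyslaw, Eliasz.
Franciszka is living and takes 1/4.
Tadeusz is living and takes 1/4.
Mieczyslaw is living and takes 1/4.
Eliasz predeceased; the 1/4 allotted to Eliasz's branch passes to Eliasz's issue by representation.
The 1/4 is divided into 3 equal shares of 1/12 among Ludmila, Kazimierz, Halina.
Ludmila is living and takes 1/12.
Kazimierz is living and takes 1/12.
Halina is living and takes 1/12.

Franciszka 1/4; Halina 1/12; Kazimierz 1/12; Ludmila 1/12; Mieczyslaw 1/4; Tadeusz 1/4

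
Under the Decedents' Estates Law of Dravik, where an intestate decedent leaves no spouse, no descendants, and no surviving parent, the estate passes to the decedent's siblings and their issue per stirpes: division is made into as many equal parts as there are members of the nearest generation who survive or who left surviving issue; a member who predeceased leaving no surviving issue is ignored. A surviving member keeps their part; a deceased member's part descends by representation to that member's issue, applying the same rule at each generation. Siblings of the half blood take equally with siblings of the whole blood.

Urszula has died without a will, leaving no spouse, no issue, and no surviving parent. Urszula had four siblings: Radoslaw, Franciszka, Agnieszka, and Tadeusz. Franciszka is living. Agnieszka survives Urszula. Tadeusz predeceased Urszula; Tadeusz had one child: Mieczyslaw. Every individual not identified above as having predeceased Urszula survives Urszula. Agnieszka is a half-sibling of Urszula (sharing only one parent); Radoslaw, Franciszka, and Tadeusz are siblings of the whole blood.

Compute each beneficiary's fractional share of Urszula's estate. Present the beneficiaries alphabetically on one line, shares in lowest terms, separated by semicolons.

No spouse, descendants, or parent survives, so the estate passes to Urszula's siblings per stirpes.
Half-blood and whole-blood siblings take equally under the stated rule.
The estate is divided into 4 equal shares of 1/4 among Radoslaw, Franciszka, Agnieszka, Tadeusz.
Radoslaw is living and takes 1/4.
Franciszka is living and takes 1/4.
Agnieszka is living and takes 1/4.
Tadeusz predeceased; the 1/4 allotted to Tadeusz's branch passes to Tadeusz's issue by representation.
Mieczyslaw is the sole taker at this level and receives the full 1/4.

Agnieszka 1/4; Franciszka 1/4; Mieczyslaw 1/4; Radoslaw 1/4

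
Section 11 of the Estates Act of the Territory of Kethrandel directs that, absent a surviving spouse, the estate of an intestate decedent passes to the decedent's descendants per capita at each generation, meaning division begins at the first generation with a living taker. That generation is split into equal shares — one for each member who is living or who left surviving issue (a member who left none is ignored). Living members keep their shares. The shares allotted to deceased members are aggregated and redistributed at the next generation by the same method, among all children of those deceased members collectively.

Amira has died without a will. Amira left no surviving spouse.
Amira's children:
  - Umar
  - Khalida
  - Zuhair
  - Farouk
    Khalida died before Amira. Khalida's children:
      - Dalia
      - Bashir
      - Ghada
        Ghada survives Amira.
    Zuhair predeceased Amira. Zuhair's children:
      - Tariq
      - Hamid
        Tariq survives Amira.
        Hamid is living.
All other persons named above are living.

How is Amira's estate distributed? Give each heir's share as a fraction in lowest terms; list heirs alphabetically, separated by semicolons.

There is no surviving spouse, so the entire estate passes to Amira's descendants per capita at each generation.
At generation 1 (Umar, Khalida, Zuhair, Farouk) there are 4 shares of (1)/4 = 1/4 each.
Living: Umar and Farouk — each takes 1/4.
Deceased: Khalida and Zuhair. Their combined 1/2 is pooled and carried to generation 2.
At generation 2 (Dalia, Bashir, Ghada, Tariq, Hamid) there are 5 shares of (1/2)/5 = 1/10 each.
Living: Dalia, Bashir, Ghada, Tariq, and Hamid — each takes 1/10.

Bashir 1/10; Dalia 1/10; Farouk 1/4; Ghada 1/10; Hamid 1/10; Tariq 1/10; Umar 1/4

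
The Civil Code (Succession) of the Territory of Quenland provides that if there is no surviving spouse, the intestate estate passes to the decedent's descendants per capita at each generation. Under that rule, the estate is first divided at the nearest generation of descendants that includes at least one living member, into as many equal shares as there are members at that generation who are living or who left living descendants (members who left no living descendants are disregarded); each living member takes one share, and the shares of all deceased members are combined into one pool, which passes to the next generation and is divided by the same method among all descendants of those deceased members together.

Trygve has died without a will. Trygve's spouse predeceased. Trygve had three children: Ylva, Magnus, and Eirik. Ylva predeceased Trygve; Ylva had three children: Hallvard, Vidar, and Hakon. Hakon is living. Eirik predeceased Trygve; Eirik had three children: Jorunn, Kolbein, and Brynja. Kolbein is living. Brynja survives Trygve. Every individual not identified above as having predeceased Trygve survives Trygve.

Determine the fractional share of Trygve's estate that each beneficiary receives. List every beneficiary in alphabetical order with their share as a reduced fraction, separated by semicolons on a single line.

There is no surviving spouse, so the entire estate passes to Trygve's descendants per capita at each generation.
At generation 1 (Ylva, Magnus, Eirik) there are 3 shares of (1)/3 = 1/3 each.
Living: Magnus — each takes 1/3.
Deceased: Ylva and Eirik. Their combined 2/3 is pooled and carried to generation 2.
At generation 2 (Hallvard, Vidar, Hakon, Jorunn, Kolbein, Brynja) there are 6 shares of (2/3)/6 = 1/9 each.
Living: Hallvard, Vidar, Hakon, Jorunn, Kolbein, and Brynja — each takes 1/9.

Brynja 1/9; Hakon 1/9; Hallvard 1/9; Jorunn 1/9; Kolbein 1/9; Magnus 1/3; Vidar 1/9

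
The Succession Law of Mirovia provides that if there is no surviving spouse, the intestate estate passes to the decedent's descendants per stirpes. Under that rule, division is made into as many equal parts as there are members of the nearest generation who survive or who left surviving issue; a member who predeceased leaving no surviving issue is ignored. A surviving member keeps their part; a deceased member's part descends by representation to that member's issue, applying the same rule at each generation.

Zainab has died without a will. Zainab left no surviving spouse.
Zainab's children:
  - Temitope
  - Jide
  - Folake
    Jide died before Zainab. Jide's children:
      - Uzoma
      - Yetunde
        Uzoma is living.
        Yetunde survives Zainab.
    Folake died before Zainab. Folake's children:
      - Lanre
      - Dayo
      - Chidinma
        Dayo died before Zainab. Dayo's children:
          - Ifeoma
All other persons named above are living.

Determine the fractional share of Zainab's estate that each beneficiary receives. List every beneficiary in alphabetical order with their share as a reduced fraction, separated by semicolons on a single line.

There is no surviving spouse, so the entire estate passes to Zainab's descendants per stirpes.
The estate is divided into 3 equal shares of 1/3 among Temitope, Jide, Folake.
Temitope is living and takes 1/3.
Jide predeceased; the 1/3 allotted to Jide's branch passes to Jide's issue by representation.
The 1/3 is divided into 2 equal shares of 1/6 among Uzoma, Yetunde.
Uzoma is living and takes 1/6.
Yetunde is living and takes 1/6.
Folake predeceased; the 1/3 allotted to Folake's branch passes to Folake's issue by representation.
The 1/3 is divided into 3 equal shares of 1/9 among Lanre, Dayo, Chidinma.
Lanre is living and takes 1/9.
Dayo predeceased; the 1/9 allotted to Dayo's branch passes to Dayo's issue by representation.
Ifeoma is the sole taker at this level and receives the full 1/9.
Chidinma is living and takes 1/9.

Chidinma 1/9; Ifeoma 1/9; Lanre 1/9; Temitope 1/3; Uzoma 1/6; Yetunde 1/6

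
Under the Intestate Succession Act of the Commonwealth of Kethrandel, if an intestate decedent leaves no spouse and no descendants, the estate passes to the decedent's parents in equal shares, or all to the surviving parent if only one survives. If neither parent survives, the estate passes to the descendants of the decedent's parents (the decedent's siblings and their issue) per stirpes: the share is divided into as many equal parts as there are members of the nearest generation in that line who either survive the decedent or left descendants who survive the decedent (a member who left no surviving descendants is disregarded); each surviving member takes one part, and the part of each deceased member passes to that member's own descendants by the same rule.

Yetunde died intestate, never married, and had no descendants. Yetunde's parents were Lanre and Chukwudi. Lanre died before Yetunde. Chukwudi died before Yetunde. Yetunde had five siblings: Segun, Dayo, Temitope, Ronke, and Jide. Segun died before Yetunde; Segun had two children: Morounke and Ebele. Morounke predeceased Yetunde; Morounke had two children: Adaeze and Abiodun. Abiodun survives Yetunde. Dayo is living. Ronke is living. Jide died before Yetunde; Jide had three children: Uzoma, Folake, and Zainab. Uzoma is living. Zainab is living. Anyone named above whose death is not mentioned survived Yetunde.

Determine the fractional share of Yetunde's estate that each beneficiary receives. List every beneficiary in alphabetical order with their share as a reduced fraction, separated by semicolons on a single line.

Abiodun 1/20; Adaeze 1/20; Dayo 1/5; Ebele 1/10; Folake 1/15; Ronke 1/5; Temitope 1/5; Uzoma 1/15; Zainab 1/15

Neither parent survives and there are no descendants, so the estate passes to Yetunde's siblings and their issue per stirpes.
The estate is divided into 5 equal shares of 1/5 among Segun, Dayo, Temitope, Ronke, Jide.
Segun predeceased; the 1/5 allotted to Segun's branch passes to Segun's issue by representation.
The 1/5 is divided into 2 equal shares of 1/10 among Morounke, Ebele.
Morounke predeceased; the 1/10 allotted to Morounke's branch passes to Morounke's issue by representation.
The 1/10 is divided into 2 equal shares of 1/20 among Adaeze, Abiodun.
Adaeze is living and takes 1/20.
Abiodun is living and takes 1/20.
Ebele is living and takes 1/10.
Dayo is living and takes 1/5.
Temitope is living and takes 1/5.
Ronke is living and takes 1/5.
Jide predeceased; the 1/5 allotted to Jide's branch passes to Jide's issue by representation.
The 1/5 is divided into 3 equal shares of 1/15 among Uzoma, Folake, Zainab.
Uzoma is living and takes 1/15.
Folake is living and takes 1/15.
Zainab is living and takes 1/15.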